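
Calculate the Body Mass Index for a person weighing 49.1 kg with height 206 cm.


BMI = weight / height^2
height = 206 cm = 2.06 m
BMI = 49.1 / 2.06^2
BMI = 11.57 kg/m^2


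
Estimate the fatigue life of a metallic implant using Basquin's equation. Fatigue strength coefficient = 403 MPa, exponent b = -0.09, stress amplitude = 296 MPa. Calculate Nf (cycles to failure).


sigma_a = sigma_f' * (2Nf)^b
2Nf = (sigma_a/sigma_f')^(1/b)
2Nf = (296/403)^(1/-0.09)
2Nf = 30.83451
Nf = 15.42


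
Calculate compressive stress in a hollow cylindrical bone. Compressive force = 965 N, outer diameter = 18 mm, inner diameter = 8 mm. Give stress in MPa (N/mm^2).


A = pi*(r_o^2 - r_i^2)
r_o = 9 mm, r_i = 4 mm
A = 204.204 mm^2
sigma = F/A = 965 / 204.204
sigma = 4.726 MPa


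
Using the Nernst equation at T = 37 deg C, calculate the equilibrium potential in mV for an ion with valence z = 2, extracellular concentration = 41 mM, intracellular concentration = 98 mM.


E = (RT/(zF)) * ln(C_out/C_in)
T = 37 + 273.15 = 310.15 K
E = (8.314 * 310.15 / (2 * 96485)) * ln(41/98)
E = -11.64 mV


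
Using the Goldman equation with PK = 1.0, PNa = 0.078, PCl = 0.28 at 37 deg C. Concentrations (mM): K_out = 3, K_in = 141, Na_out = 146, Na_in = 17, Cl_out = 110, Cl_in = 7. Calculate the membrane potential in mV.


Vm = (RT/F)*ln((PK*Ko + PNa*Nao + PCl*Cli)/(PK*Ki + PNa*Nai + PCl*Clo))
Numer = 16.348, Denom = 173.126
Vm = -63.07 mV


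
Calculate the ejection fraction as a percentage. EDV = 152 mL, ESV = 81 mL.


SV = EDV - ESV = 152 - 81 = 71 mL
EF = SV/EDV * 100 = 71/152 * 100
EF = 46.71%


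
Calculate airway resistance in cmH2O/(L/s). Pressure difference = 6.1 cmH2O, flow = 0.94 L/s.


R = dP / flow
R = 6.1 / 0.94
R = 6.489 cmH2O/(L/s)


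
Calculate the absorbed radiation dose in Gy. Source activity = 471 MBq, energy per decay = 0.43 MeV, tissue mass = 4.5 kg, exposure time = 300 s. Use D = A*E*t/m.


A = 471 MBq = 4.7100e+08 Bq
E = 0.43 MeV = 6.8886e-14 J
D = A*E*t/m = 4.7100e+08*6.8886e-14*300/4.5
D = 0.002163 Gy


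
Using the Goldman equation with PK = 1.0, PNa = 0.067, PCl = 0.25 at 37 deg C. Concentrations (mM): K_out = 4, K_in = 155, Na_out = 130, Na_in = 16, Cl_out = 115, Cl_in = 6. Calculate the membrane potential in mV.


Vm = (RT/F)*ln((PK*Ko + PNa*Nao + PCl*Cli)/(PK*Ki + PNa*Nai + PCl*Clo))
Numer = 14.21, Denom = 184.822
Vm = -68.56 mV


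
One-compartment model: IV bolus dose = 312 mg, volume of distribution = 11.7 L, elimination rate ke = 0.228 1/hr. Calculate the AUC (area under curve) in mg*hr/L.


C0 = Dose/Vd = 312/11.7 = 26.6667 mg/L
AUC = C0/ke = 26.6667/0.228
AUC = 117 mg*hr/L


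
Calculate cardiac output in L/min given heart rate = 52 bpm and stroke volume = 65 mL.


CO = HR * SV
CO = 52 * 65 / 1000
CO = 3.38 L/min


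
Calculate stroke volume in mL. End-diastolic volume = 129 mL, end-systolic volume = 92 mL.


SV = EDV - ESV
SV = 129 - 92
SV = 37 mL


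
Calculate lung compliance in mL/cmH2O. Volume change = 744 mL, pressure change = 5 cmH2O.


C = dV / dP
C = 744 / 5
C = 148.8 mL/cmH2O


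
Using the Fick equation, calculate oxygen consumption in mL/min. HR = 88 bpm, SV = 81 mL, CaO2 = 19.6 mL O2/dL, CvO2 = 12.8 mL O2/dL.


CO = HR*SV = 88*81/1000 = 7.128 L/min
a-v O2 diff = 19.6 - 12.8 = 6.8 mL/dL
VO2 = CO * (CaO2-CvO2) * 10 dL/L
VO2 = 7.128 * 6.8 * 10
VO2 = 484.7 mL/min


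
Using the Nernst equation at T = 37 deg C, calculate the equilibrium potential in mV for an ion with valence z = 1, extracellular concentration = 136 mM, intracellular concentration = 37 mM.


E = (RT/(zF)) * ln(C_out/C_in)
T = 37 + 273.15 = 310.15 K
E = (8.314 * 310.15 / (1 * 96485)) * ln(136/37)
E = 34.79 mV


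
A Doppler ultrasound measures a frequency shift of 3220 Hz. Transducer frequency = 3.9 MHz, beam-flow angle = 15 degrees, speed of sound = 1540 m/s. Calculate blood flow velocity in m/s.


v = fd * c / (2 * f0 * cos(theta))
v = 3220 * 1540 / (2 * 3.9000e+06 * cos(15))
v = 0.6582 m/s


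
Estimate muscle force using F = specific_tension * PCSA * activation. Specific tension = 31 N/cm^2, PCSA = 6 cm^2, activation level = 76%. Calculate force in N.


F = sigma * PCSA * activation
F = 31 * 6 * 0.76
F = 141.4 N


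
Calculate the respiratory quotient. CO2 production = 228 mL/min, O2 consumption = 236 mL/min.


RQ = VCO2 / VO2
RQ = 228 / 236
RQ = 0.9661


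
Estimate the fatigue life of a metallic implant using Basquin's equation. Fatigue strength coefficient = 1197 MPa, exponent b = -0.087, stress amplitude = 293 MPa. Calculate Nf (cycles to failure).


sigma_a = sigma_f' * (2Nf)^b
2Nf = (sigma_a/sigma_f')^(1/b)
2Nf = (293/1197)^(1/-0.087)
2Nf = 10606993
Nf = 5.3035e+06


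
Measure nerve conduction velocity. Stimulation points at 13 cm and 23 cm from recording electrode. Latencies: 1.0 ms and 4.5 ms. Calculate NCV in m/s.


Distance = (23 - 13) / 100 = 0.1 m
dt = (4.5 - 1.0) / 1000 = 0.0035 s
NCV = dist / dt = 28.57 m/s


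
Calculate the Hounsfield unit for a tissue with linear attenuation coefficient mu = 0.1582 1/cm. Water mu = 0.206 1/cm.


HU = ((mu_tissue - mu_water) / mu_water) * 1000
HU = ((0.1582 - 0.206) / 0.206) * 1000
HU = -232


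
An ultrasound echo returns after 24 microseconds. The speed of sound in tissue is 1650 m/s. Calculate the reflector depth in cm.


depth = c * t / 2
t = 24 us = 2.4000e-05 s
depth = 1650 * 2.4000e-05 / 2
depth = 0.0198 m = 1.98 cm


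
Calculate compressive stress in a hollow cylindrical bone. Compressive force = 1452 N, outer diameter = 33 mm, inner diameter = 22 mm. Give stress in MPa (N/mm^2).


A = pi*(r_o^2 - r_i^2)
r_o = 16.5 mm, r_i = 11 mm
A = 475.166 mm^2
sigma = F/A = 1452 / 475.166
sigma = 3.056 MPa


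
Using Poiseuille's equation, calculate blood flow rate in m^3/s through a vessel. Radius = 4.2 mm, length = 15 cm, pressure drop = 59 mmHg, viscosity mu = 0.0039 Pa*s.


Q = pi*r^4*dP / (8*mu*L)
r = 0.0042 m, L = 0.15 m
dP = 59 mmHg = 7865.998 Pa
Q = 0.001643 m^3/s


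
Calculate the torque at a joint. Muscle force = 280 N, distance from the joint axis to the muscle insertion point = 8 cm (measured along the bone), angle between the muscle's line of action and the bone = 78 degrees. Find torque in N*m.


Torque = F * d * sin(theta)   (moment arm = d*sin(theta))
d = 8 cm = 0.08 m
Torque = 280 * 0.08 * sin(78)
Torque = 21.91 N*m


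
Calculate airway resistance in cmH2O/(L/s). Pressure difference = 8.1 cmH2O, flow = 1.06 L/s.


R = dP / flow
R = 8.1 / 1.06
R = 7.642 cmH2O/(L/s)


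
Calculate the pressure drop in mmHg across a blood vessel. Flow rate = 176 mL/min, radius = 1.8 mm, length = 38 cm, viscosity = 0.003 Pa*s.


dP = 8*mu*L*Q / (pi*r^4)
Q = 176 mL/min = 2.93333e-06 m^3/s
dP = 811.177 Pa = 811.177 / 133.322 mmHg = 6.084 mmHg


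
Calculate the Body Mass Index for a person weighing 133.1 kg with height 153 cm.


BMI = weight / height^2
height = 153 cm = 1.53 m
BMI = 133.1 / 1.53^2
BMI = 56.86 kg/m^2


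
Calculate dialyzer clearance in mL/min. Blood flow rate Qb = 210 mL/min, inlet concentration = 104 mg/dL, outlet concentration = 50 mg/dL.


K = Qb * (Cb_in - Cb_out) / Cb_in
K = 210 * (104 - 50) / 104
K = 109 mL/min


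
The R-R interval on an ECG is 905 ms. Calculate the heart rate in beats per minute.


HR = 60 / RR_interval(s)
RR = 905 ms = 0.905 s
HR = 60 / 0.905 = 66.3 bpm


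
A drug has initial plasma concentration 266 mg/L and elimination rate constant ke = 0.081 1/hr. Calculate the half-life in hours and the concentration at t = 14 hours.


t_half = ln(2) / ke = 0.693147 / 0.081 = 8.557 hr
C(t) = C0 * exp(-ke*t) = 266 * exp(-0.081*14)
C(14) = 85.58 mg/L


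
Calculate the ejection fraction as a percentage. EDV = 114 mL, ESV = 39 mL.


SV = EDV - ESV = 114 - 39 = 75 mL
EF = SV/EDV * 100 = 75/114 * 100
EF = 65.79%


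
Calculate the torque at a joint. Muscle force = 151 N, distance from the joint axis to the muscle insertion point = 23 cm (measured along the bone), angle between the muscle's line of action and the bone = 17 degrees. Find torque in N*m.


Torque = F * d * sin(theta)   (moment arm = d*sin(theta))
d = 23 cm = 0.23 m
Torque = 151 * 0.23 * sin(17)
Torque = 10.15 N*m


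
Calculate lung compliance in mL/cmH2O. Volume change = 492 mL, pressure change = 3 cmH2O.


C = dV / dP
C = 492 / 3
C = 164 mL/cmH2O


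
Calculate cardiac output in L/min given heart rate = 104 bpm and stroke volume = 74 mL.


CO = HR * SV
CO = 104 * 74 / 1000
CO = 7.696 L/min


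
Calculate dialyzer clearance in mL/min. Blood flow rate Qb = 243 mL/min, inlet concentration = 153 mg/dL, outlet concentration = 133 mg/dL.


K = Qb * (Cb_in - Cb_out) / Cb_in
K = 243 * (153 - 133) / 153
K = 31.76 mL/min


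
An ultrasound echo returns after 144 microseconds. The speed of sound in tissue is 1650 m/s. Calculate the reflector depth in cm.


depth = c * t / 2
t = 144 us = 1.4400e-04 s
depth = 1650 * 1.4400e-04 / 2
depth = 0.1188 m = 11.88 cm


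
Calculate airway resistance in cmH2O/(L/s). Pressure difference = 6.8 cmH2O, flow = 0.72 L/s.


R = dP / flow
R = 6.8 / 0.72
R = 9.444 cmH2O/(L/s)


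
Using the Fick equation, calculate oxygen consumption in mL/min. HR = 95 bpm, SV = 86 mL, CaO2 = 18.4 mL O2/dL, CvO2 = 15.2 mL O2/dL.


CO = HR*SV = 95*86/1000 = 8.17 L/min
a-v O2 diff = 18.4 - 15.2 = 3.2 mL/dL
VO2 = CO * (CaO2-CvO2) * 10 dL/L
VO2 = 8.17 * 3.2 * 10
VO2 = 261.4 mL/min


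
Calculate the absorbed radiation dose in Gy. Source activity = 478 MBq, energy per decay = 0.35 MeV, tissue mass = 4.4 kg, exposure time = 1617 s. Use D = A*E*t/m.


A = 478 MBq = 4.7800e+08 Bq
E = 0.35 MeV = 5.607e-14 J
D = A*E*t/m = 4.7800e+08*5.607e-14*1617/4.4
D = 0.00985 Gy


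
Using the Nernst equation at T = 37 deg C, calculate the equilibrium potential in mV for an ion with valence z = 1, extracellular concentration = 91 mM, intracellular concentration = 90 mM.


E = (RT/(zF)) * ln(C_out/C_in)
T = 37 + 273.15 = 310.15 K
E = (8.314 * 310.15 / (1 * 96485)) * ln(91/90)
E = 0.2953 mV


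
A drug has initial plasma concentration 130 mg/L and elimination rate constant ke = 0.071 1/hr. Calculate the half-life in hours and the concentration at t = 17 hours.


t_half = ln(2) / ke = 0.693147 / 0.071 = 9.763 hr
C(t) = C0 * exp(-ke*t) = 130 * exp(-0.071*17)
C(17) = 38.88 mg/L


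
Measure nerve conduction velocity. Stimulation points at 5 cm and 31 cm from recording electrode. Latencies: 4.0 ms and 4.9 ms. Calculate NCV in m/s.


Distance = (31 - 5) / 100 = 0.26 m
dt = (4.9 - 4.0) / 1000 = 9.0000e-04 s
NCV = dist / dt = 288.9 m/s


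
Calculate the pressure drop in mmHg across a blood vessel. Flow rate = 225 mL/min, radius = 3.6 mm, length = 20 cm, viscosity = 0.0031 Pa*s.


dP = 8*mu*L*Q / (pi*r^4)
Q = 225 mL/min = 3.75e-06 m^3/s
dP = 35.2495 Pa = 35.2495 / 133.322 mmHg = 0.2644 mmHg


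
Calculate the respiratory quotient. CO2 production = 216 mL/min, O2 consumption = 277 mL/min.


RQ = VCO2 / VO2
RQ = 216 / 277
RQ = 0.7798


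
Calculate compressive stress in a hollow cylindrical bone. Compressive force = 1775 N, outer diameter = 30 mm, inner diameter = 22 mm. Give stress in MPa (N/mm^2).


A = pi*(r_o^2 - r_i^2)
r_o = 15 mm, r_i = 11 mm
A = 326.726 mm^2
sigma = F/A = 1775 / 326.726
sigma = 5.433 MPa


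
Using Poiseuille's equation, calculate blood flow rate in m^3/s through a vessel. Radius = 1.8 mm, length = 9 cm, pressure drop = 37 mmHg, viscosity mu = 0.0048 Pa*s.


Q = pi*r^4*dP / (8*mu*L)
r = 0.0018 m, L = 0.09 m
dP = 37 mmHg = 4932.914 Pa
Q = 4.7073e-05 m^3/s


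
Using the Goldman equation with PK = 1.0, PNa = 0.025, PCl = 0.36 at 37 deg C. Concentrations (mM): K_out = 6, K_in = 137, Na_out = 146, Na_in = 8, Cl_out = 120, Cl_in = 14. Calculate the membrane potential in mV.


Vm = (RT/F)*ln((PK*Ko + PNa*Nao + PCl*Cli)/(PK*Ki + PNa*Nai + PCl*Clo))
Numer = 14.69, Denom = 180.4
Vm = -67.03 mV


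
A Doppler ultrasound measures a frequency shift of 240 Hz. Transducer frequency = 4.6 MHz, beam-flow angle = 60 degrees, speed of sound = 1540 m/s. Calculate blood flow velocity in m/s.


v = fd * c / (2 * f0 * cos(theta))
v = 240 * 1540 / (2 * 4.6000e+06 * cos(60))
v = 0.08035 m/s


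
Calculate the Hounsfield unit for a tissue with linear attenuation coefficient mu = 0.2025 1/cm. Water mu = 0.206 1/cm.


HU = ((mu_tissue - mu_water) / mu_water) * 1000
HU = ((0.2025 - 0.206) / 0.206) * 1000
HU = -16.99


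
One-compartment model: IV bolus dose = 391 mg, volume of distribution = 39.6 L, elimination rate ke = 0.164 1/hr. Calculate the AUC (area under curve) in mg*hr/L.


C0 = Dose/Vd = 391/39.6 = 9.87374 mg/L
AUC = C0/ke = 9.87374/0.164
AUC = 60.21 mg*hr/L


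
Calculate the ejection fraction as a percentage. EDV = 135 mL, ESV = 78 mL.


SV = EDV - ESV = 135 - 78 = 57 mL
EF = SV/EDV * 100 = 57/135 * 100
EF = 42.22%


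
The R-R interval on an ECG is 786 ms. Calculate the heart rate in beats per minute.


HR = 60 / RR_interval(s)
RR = 786 ms = 0.786 s
HR = 60 / 0.786 = 76.34 bpm


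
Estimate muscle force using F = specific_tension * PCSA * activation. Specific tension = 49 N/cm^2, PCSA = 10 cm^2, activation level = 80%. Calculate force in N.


F = sigma * PCSA * activation
F = 49 * 10 * 0.8
F = 392 N


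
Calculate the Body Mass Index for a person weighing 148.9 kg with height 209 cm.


BMI = weight / height^2
height = 209 cm = 2.09 m
BMI = 148.9 / 2.09^2
BMI = 34.09 kg/m^2


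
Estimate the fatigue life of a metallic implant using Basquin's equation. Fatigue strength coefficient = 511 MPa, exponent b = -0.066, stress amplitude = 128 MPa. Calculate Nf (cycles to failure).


sigma_a = sigma_f' * (2Nf)^b
2Nf = (sigma_a/sigma_f')^(1/b)
2Nf = (128/511)^(1/-0.066)
2Nf = 1.2860461e+09
Nf = 6.4302e+08


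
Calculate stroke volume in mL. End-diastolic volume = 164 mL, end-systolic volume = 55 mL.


SV = EDV - ESV
SV = 164 - 55
SV = 109 mL


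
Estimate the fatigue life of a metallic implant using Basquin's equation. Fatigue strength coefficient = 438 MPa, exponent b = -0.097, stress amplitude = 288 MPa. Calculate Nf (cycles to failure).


sigma_a = sigma_f' * (2Nf)^b
2Nf = (sigma_a/sigma_f')^(1/b)
2Nf = (288/438)^(1/-0.097)
2Nf = 75.358133
Nf = 37.68


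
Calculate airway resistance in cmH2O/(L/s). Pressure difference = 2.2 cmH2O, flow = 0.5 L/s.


R = dP / flow
R = 2.2 / 0.5
R = 4.4 cmH2O/(L/s)


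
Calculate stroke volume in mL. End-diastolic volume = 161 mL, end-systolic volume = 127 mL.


SV = EDV - ESV
SV = 161 - 127
SV = 34 mL


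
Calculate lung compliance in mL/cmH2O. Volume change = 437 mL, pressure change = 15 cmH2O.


C = dV / dP
C = 437 / 15
C = 29.13 mL/cmH2O


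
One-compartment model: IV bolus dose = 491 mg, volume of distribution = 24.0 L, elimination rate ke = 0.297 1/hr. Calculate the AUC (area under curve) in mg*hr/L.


C0 = Dose/Vd = 491/24.0 = 20.4583 mg/L
AUC = C0/ke = 20.4583/0.297
AUC = 68.88 mg*hr/L


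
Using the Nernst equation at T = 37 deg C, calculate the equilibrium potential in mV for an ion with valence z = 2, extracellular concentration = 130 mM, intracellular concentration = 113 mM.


E = (RT/(zF)) * ln(C_out/C_in)
T = 37 + 273.15 = 310.15 K
E = (8.314 * 310.15 / (2 * 96485)) * ln(130/113)
E = 1.873 mV


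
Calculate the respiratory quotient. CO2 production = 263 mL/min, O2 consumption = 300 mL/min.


RQ = VCO2 / VO2
RQ = 263 / 300
RQ = 0.8767


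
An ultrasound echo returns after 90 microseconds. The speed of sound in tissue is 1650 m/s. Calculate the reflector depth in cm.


depth = c * t / 2
t = 90 us = 9.0000e-05 s
depth = 1650 * 9.0000e-05 / 2
depth = 0.07425 m = 7.425 cm


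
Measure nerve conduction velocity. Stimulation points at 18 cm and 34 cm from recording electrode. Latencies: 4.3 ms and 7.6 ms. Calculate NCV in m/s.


Distance = (34 - 18) / 100 = 0.16 m
dt = (7.6 - 4.3) / 1000 = 0.0033 s
NCV = dist / dt = 48.48 m/s


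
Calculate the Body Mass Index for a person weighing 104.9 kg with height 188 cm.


BMI = weight / height^2
height = 188 cm = 1.88 m
BMI = 104.9 / 1.88^2
BMI = 29.68 kg/m^2


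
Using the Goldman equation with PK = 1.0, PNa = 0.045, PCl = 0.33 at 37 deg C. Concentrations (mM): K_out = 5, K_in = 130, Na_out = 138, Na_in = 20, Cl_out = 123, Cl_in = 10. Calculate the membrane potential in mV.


Vm = (RT/F)*ln((PK*Ko + PNa*Nao + PCl*Cli)/(PK*Ki + PNa*Nai + PCl*Clo))
Numer = 14.51, Denom = 171.49
Vm = -66 mV


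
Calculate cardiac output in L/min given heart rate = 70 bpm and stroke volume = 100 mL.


CO = HR * SV
CO = 70 * 100 / 1000
CO = 7 L/min


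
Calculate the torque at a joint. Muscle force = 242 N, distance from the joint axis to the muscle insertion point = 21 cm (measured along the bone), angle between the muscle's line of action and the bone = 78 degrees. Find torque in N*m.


Torque = F * d * sin(theta)   (moment arm = d*sin(theta))
d = 21 cm = 0.21 m
Torque = 242 * 0.21 * sin(78)
Torque = 49.71 N*m


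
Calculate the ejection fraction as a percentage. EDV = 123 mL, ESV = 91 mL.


SV = EDV - ESV = 123 - 91 = 32 mL
EF = SV/EDV * 100 = 32/123 * 100
EF = 26.02%


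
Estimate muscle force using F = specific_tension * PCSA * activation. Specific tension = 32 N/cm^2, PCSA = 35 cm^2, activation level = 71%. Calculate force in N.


F = sigma * PCSA * activation
F = 32 * 35 * 0.71
F = 795.2 N


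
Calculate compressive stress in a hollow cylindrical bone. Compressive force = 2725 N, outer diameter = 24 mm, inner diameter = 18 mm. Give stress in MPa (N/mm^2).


A = pi*(r_o^2 - r_i^2)
r_o = 12 mm, r_i = 9 mm
A = 197.92 mm^2
sigma = F/A = 2725 / 197.92
sigma = 13.77 MPa


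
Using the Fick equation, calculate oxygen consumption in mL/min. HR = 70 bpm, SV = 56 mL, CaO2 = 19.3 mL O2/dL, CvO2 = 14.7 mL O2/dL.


CO = HR*SV = 70*56/1000 = 3.92 L/min
a-v O2 diff = 19.3 - 14.7 = 4.6 mL/dL
VO2 = CO * (CaO2-CvO2) * 10 dL/L
VO2 = 3.92 * 4.6 * 10
VO2 = 180.3 mL/min


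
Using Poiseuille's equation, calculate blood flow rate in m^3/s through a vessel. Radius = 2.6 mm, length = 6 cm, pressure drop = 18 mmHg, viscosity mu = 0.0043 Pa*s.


Q = pi*r^4*dP / (8*mu*L)
r = 0.0026 m, L = 0.06 m
dP = 18 mmHg = 2399.796 Pa
Q = 1.6692e-04 m^3/s


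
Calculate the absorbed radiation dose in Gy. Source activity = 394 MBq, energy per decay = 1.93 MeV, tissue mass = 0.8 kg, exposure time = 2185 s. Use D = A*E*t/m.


A = 394 MBq = 3.9400e+08 Bq
E = 1.93 MeV = 3.09186e-13 J
D = A*E*t/m = 3.9400e+08*3.09186e-13*2185/0.8
D = 0.3327 Gy


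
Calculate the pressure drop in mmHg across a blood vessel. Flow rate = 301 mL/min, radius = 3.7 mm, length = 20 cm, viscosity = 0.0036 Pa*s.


dP = 8*mu*L*Q / (pi*r^4)
Q = 301 mL/min = 5.01667e-06 m^3/s
dP = 49.0774 Pa = 49.0774 / 133.322 mmHg = 0.3681 mmHg


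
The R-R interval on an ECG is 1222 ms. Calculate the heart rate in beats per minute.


HR = 60 / RR_interval(s)
RR = 1222 ms = 1.222 s
HR = 60 / 1.222 = 49.1 bpm


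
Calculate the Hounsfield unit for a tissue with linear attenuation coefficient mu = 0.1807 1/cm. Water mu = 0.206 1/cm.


HU = ((mu_tissue - mu_water) / mu_water) * 1000
HU = ((0.1807 - 0.206) / 0.206) * 1000
HU = -122.8


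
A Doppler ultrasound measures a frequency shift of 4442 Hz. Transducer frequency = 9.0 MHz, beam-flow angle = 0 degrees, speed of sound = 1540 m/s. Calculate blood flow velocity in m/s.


v = fd * c / (2 * f0 * cos(theta))
v = 4442 * 1540 / (2 * 9.0000e+06 * cos(0))
v = 0.38 m/s


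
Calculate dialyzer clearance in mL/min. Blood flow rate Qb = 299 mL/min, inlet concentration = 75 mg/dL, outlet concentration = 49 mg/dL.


K = Qb * (Cb_in - Cb_out) / Cb_in
K = 299 * (75 - 49) / 75
K = 103.7 mL/min


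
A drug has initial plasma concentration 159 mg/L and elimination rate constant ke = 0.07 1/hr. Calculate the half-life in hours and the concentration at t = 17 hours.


t_half = ln(2) / ke = 0.693147 / 0.07 = 9.902 hr
C(t) = C0 * exp(-ke*t) = 159 * exp(-0.07*17)
C(17) = 48.37 mg/L


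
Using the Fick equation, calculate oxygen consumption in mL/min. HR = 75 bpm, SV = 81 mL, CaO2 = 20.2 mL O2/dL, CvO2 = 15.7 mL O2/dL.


CO = HR*SV = 75*81/1000 = 6.075 L/min
a-v O2 diff = 20.2 - 15.7 = 4.5 mL/dL
VO2 = CO * (CaO2-CvO2) * 10 dL/L
VO2 = 6.075 * 4.5 * 10
VO2 = 273.4 mL/min


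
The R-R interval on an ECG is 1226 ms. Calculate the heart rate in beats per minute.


HR = 60 / RR_interval(s)
RR = 1226 ms = 1.226 s
HR = 60 / 1.226 = 48.94 bpm


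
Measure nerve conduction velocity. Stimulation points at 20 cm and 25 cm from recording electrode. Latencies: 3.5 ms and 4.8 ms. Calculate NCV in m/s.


Distance = (25 - 20) / 100 = 0.05 m
dt = (4.8 - 3.5) / 1000 = 0.0013 s
NCV = dist / dt = 38.46 m/s


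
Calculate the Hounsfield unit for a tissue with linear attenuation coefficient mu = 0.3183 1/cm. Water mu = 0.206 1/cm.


HU = ((mu_tissue - mu_water) / mu_water) * 1000
HU = ((0.3183 - 0.206) / 0.206) * 1000
HU = 545.1


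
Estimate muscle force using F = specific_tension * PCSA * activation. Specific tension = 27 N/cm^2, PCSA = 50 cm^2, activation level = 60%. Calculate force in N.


F = sigma * PCSA * activation
F = 27 * 50 * 0.6
F = 810 N


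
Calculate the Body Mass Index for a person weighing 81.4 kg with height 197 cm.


BMI = weight / height^2
height = 197 cm = 1.97 m
BMI = 81.4 / 1.97^2
BMI = 20.97 kg/m^2


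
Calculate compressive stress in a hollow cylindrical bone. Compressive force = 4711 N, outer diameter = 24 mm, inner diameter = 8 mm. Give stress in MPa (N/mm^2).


A = pi*(r_o^2 - r_i^2)
r_o = 12 mm, r_i = 4 mm
A = 402.124 mm^2
sigma = F/A = 4711 / 402.124
sigma = 11.72 MPa


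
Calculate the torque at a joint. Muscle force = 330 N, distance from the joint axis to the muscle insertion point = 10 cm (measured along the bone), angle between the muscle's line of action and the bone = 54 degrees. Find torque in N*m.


Torque = F * d * sin(theta)   (moment arm = d*sin(theta))
d = 10 cm = 0.1 m
Torque = 330 * 0.1 * sin(54)
Torque = 26.7 N*m


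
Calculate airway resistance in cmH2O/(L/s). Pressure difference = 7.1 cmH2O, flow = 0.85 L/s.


R = dP / flow
R = 7.1 / 0.85
R = 8.353 cmH2O/(L/s)


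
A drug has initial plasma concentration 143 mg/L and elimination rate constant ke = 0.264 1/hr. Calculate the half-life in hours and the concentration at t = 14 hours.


t_half = ln(2) / ke = 0.693147 / 0.264 = 2.626 hr
C(t) = C0 * exp(-ke*t) = 143 * exp(-0.264*14)
C(14) = 3.55 mg/L


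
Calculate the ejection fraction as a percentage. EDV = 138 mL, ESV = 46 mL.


SV = EDV - ESV = 138 - 46 = 92 mL
EF = SV/EDV * 100 = 92/138 * 100
EF = 66.67%


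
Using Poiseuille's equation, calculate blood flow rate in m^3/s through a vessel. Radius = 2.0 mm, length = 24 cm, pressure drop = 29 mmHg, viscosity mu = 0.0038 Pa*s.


Q = pi*r^4*dP / (8*mu*L)
r = 0.002 m, L = 0.24 m
dP = 29 mmHg = 3866.338 Pa
Q = 2.6637e-05 m^3/s


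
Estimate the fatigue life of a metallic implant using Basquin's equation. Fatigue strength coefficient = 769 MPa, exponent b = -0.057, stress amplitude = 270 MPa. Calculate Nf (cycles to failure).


sigma_a = sigma_f' * (2Nf)^b
2Nf = (sigma_a/sigma_f')^(1/b)
2Nf = (270/769)^(1/-0.057)
2Nf = 94358717
Nf = 4.7179e+07


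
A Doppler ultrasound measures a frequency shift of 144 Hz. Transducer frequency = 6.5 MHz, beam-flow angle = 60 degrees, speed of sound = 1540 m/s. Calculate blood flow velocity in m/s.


v = fd * c / (2 * f0 * cos(theta))
v = 144 * 1540 / (2 * 6.5000e+06 * cos(60))
v = 0.03412 m/s


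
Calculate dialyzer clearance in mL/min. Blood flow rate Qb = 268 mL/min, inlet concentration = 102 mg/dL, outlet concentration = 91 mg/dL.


K = Qb * (Cb_in - Cb_out) / Cb_in
K = 268 * (102 - 91) / 102
K = 28.9 mL/min


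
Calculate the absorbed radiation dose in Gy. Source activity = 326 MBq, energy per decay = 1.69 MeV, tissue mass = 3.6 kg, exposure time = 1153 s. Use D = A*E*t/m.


A = 326 MBq = 3.2600e+08 Bq
E = 1.69 MeV = 2.70738e-13 J
D = A*E*t/m = 3.2600e+08*2.70738e-13*1153/3.6
D = 0.02827 Gy


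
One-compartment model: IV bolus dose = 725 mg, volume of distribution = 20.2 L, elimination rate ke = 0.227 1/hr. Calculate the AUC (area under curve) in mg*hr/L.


C0 = Dose/Vd = 725/20.2 = 35.8911 mg/L
AUC = C0/ke = 35.8911/0.227
AUC = 158.1 mg*hr/L


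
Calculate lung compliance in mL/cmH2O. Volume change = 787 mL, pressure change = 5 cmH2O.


C = dV / dP
C = 787 / 5
C = 157.4 mL/cmH2O


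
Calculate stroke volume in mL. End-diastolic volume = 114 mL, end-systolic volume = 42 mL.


SV = EDV - ESV
SV = 114 - 42
SV = 72 mL


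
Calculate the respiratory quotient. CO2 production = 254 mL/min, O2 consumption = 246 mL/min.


RQ = VCO2 / VO2
RQ = 254 / 246
RQ = 1.033


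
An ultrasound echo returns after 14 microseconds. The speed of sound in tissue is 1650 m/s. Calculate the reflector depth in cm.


depth = c * t / 2
t = 14 us = 1.4000e-05 s
depth = 1650 * 1.4000e-05 / 2
depth = 0.01155 m = 1.155 cm


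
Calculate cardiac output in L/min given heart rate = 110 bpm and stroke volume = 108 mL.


CO = HR * SV
CO = 110 * 108 / 1000
CO = 11.88 L/min


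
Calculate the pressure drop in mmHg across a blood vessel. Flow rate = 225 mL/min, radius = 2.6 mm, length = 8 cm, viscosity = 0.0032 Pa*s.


dP = 8*mu*L*Q / (pi*r^4)
Q = 225 mL/min = 3.75e-06 m^3/s
dP = 53.4956 Pa = 53.4956 / 133.322 mmHg = 0.4013 mmHg


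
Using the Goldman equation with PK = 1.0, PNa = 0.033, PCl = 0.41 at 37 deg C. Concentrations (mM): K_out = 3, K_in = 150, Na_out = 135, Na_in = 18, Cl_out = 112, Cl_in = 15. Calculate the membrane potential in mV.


Vm = (RT/F)*ln((PK*Ko + PNa*Nao + PCl*Cli)/(PK*Ki + PNa*Nai + PCl*Clo))
Numer = 13.605, Denom = 196.514
Vm = -71.36 mV


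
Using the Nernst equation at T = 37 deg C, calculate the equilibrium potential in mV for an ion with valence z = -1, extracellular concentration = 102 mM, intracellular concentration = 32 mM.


E = (RT/(zF)) * ln(C_out/C_in)
T = 37 + 273.15 = 310.15 K
E = (8.314 * 310.15 / (-1 * 96485)) * ln(102/32)
E = -30.98 mV


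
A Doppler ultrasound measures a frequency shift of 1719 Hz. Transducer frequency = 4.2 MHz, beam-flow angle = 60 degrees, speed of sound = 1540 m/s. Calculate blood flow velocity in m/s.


v = fd * c / (2 * f0 * cos(theta))
v = 1719 * 1540 / (2 * 4.2000e+06 * cos(60))
v = 0.6303 m/s


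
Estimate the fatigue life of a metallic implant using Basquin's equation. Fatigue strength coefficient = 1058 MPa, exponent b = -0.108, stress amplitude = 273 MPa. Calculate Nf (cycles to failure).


sigma_a = sigma_f' * (2Nf)^b
2Nf = (sigma_a/sigma_f')^(1/b)
2Nf = (273/1058)^(1/-0.108)
2Nf = 280178.87
Nf = 1.401e+05


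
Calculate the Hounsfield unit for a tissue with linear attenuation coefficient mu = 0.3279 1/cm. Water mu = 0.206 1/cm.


HU = ((mu_tissue - mu_water) / mu_water) * 1000
HU = ((0.3279 - 0.206) / 0.206) * 1000
HU = 591.7


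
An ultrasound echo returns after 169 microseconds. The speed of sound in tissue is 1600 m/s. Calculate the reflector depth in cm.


depth = c * t / 2
t = 169 us = 1.6900e-04 s
depth = 1600 * 1.6900e-04 / 2
depth = 0.1352 m = 13.52 cm


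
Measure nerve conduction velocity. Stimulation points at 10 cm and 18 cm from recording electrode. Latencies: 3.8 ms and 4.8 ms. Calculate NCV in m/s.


Distance = (18 - 10) / 100 = 0.08 m
dt = (4.8 - 3.8) / 1000 = 0.001 s
NCV = dist / dt = 80 m/s


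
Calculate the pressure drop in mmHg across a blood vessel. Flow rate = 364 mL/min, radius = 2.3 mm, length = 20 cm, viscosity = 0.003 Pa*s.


dP = 8*mu*L*Q / (pi*r^4)
Q = 364 mL/min = 6.06667e-06 m^3/s
dP = 331.231 Pa = 331.231 / 133.322 mmHg = 2.484 mmHg


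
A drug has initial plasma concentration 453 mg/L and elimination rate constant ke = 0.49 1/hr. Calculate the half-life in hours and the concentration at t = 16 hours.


t_half = ln(2) / ke = 0.693147 / 0.49 = 1.415 hr
C(t) = C0 * exp(-ke*t) = 453 * exp(-0.49*16)
C(16) = 0.1783 mg/L


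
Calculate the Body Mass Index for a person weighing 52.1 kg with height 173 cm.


BMI = weight / height^2
height = 173 cm = 1.73 m
BMI = 52.1 / 1.73^2
BMI = 17.41 kg/m^2


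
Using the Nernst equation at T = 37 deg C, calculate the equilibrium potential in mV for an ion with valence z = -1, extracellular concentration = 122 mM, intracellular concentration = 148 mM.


E = (RT/(zF)) * ln(C_out/C_in)
T = 37 + 273.15 = 310.15 K
E = (8.314 * 310.15 / (-1 * 96485)) * ln(122/148)
E = 5.163 mV


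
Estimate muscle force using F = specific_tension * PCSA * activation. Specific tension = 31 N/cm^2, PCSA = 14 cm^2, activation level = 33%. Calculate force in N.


F = sigma * PCSA * activation
F = 31 * 14 * 0.33
F = 143.2 N


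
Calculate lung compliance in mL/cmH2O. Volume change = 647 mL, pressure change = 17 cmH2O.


C = dV / dP
C = 647 / 17
C = 38.06 mL/cmH2O


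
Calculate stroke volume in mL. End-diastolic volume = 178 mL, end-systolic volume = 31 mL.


SV = EDV - ESV
SV = 178 - 31
SV = 147 mL


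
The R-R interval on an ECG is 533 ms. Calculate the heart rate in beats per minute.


HR = 60 / RR_interval(s)
RR = 533 ms = 0.533 s
HR = 60 / 0.533 = 112.6 bpm


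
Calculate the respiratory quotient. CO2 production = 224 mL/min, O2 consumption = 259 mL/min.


RQ = VCO2 / VO2
RQ = 224 / 259
RQ = 0.8649


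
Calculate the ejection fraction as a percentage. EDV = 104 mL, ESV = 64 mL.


SV = EDV - ESV = 104 - 64 = 40 mL
EF = SV/EDV * 100 = 40/104 * 100
EF = 38.46%


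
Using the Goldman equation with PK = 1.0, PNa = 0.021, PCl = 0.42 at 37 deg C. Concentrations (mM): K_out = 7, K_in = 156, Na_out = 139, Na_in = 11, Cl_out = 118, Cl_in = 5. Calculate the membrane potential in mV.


Vm = (RT/F)*ln((PK*Ko + PNa*Nao + PCl*Cli)/(PK*Ki + PNa*Nai + PCl*Clo))
Numer = 12.019, Denom = 205.791
Vm = -75.91 mV


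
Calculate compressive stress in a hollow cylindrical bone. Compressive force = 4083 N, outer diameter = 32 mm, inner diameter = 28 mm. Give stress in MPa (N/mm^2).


A = pi*(r_o^2 - r_i^2)
r_o = 16 mm, r_i = 14 mm
A = 188.496 mm^2
sigma = F/A = 4083 / 188.496
sigma = 21.66 MPa


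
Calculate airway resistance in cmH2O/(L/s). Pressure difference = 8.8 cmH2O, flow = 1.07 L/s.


R = dP / flow
R = 8.8 / 1.07
R = 8.224 cmH2O/(L/s)


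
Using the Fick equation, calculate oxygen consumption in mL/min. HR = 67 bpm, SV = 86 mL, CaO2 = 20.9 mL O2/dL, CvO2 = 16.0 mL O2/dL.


CO = HR*SV = 67*86/1000 = 5.762 L/min
a-v O2 diff = 20.9 - 16.0 = 4.9 mL/dL
VO2 = CO * (CaO2-CvO2) * 10 dL/L
VO2 = 5.762 * 4.9 * 10
VO2 = 282.3 mL/min


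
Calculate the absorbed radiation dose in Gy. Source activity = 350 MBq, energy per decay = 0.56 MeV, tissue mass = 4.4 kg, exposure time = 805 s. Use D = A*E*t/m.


A = 350 MBq = 3.5000e+08 Bq
E = 0.56 MeV = 8.9712e-14 J
D = A*E*t/m = 3.5000e+08*8.9712e-14*805/4.4
D = 0.005745 Gy


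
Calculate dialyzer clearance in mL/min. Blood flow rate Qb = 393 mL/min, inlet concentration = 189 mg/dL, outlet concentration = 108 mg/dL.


K = Qb * (Cb_in - Cb_out) / Cb_in
K = 393 * (189 - 108) / 189
K = 168.4 mL/min


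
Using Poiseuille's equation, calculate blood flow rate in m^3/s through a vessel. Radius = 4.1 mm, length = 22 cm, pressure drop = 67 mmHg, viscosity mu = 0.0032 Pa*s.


Q = pi*r^4*dP / (8*mu*L)
r = 0.0041 m, L = 0.22 m
dP = 67 mmHg = 8932.574 Pa
Q = 0.001408 m^3/s


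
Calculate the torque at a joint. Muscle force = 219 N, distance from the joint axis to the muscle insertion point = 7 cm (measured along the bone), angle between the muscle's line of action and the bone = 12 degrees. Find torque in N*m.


Torque = F * d * sin(theta)   (moment arm = d*sin(theta))
d = 7 cm = 0.07 m
Torque = 219 * 0.07 * sin(12)
Torque = 3.187 N*m


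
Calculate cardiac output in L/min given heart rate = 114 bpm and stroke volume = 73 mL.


CO = HR * SV
CO = 114 * 73 / 1000
CO = 8.322 L/min


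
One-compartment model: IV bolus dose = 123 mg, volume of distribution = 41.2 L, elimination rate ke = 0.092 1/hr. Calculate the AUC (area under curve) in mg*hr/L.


C0 = Dose/Vd = 123/41.2 = 2.98544 mg/L
AUC = C0/ke = 2.98544/0.092
AUC = 32.45 mg*hr/L


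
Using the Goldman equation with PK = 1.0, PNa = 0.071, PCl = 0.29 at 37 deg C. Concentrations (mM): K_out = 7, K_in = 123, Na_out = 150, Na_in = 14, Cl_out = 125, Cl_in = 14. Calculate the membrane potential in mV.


Vm = (RT/F)*ln((PK*Ko + PNa*Nao + PCl*Cli)/(PK*Ki + PNa*Nai + PCl*Clo))
Numer = 21.71, Denom = 160.244
Vm = -53.42 mV


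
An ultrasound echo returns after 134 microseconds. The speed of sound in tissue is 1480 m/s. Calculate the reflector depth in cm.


depth = c * t / 2
t = 134 us = 1.3400e-04 s
depth = 1480 * 1.3400e-04 / 2
depth = 0.09916 m = 9.916 cm


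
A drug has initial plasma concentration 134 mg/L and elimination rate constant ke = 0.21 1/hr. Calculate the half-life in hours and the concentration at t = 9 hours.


t_half = ln(2) / ke = 0.693147 / 0.21 = 3.301 hr
C(t) = C0 * exp(-ke*t) = 134 * exp(-0.21*9)
C(9) = 20.24 mg/L


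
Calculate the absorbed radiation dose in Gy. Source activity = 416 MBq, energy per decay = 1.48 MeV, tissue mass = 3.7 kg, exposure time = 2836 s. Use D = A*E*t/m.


A = 416 MBq = 4.1600e+08 Bq
E = 1.48 MeV = 2.37096e-13 J
D = A*E*t/m = 4.1600e+08*2.37096e-13*2836/3.7
D = 0.0756 Gy


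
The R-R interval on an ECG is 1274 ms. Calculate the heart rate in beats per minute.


HR = 60 / RR_interval(s)
RR = 1274 ms = 1.274 s
HR = 60 / 1.274 = 47.1 bpm


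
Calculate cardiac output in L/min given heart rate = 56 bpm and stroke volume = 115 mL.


CO = HR * SV
CO = 56 * 115 / 1000
CO = 6.44 L/min


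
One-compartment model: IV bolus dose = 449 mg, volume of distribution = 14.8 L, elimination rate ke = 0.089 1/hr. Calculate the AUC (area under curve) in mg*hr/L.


C0 = Dose/Vd = 449/14.8 = 30.3378 mg/L
AUC = C0/ke = 30.3378/0.089
AUC = 340.9 mg*hr/L


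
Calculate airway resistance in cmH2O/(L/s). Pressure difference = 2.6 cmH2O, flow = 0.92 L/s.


R = dP / flow
R = 2.6 / 0.92
R = 2.826 cmH2O/(L/s)


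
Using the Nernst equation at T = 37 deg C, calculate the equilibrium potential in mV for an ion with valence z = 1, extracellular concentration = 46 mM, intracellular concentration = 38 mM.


E = (RT/(zF)) * ln(C_out/C_in)
T = 37 + 273.15 = 310.15 K
E = (8.314 * 310.15 / (1 * 96485)) * ln(46/38)
E = 5.106 mV


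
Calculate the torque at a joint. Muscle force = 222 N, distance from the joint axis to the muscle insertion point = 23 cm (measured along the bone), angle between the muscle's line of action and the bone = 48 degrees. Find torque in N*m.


Torque = F * d * sin(theta)   (moment arm = d*sin(theta))
d = 23 cm = 0.23 m
Torque = 222 * 0.23 * sin(48)
Torque = 37.94 N*m


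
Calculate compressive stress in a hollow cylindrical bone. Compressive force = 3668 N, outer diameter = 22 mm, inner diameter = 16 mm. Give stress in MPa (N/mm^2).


A = pi*(r_o^2 - r_i^2)
r_o = 11 mm, r_i = 8 mm
A = 179.071 mm^2
sigma = F/A = 3668 / 179.071
sigma = 20.48 MPa


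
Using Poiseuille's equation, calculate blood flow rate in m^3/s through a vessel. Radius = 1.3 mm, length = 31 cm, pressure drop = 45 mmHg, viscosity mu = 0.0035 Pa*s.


Q = pi*r^4*dP / (8*mu*L)
r = 0.0013 m, L = 0.31 m
dP = 45 mmHg = 5999.49 Pa
Q = 6.2018e-06 m^3/s


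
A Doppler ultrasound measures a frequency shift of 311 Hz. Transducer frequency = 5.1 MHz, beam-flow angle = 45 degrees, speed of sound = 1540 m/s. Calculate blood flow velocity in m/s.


v = fd * c / (2 * f0 * cos(theta))
v = 311 * 1540 / (2 * 5.1000e+06 * cos(45))
v = 0.0664 m/s


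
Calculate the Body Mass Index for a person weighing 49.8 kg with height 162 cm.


BMI = weight / height^2
height = 162 cm = 1.62 m
BMI = 49.8 / 1.62^2
BMI = 18.98 kg/m^2


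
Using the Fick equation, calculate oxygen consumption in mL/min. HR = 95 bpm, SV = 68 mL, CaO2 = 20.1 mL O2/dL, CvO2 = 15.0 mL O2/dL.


CO = HR*SV = 95*68/1000 = 6.46 L/min
a-v O2 diff = 20.1 - 15.0 = 5.1 mL/dL
VO2 = CO * (CaO2-CvO2) * 10 dL/L
VO2 = 6.46 * 5.1 * 10
VO2 = 329.5 mL/min


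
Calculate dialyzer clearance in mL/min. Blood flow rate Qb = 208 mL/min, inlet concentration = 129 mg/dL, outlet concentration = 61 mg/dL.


K = Qb * (Cb_in - Cb_out) / Cb_in
K = 208 * (129 - 61) / 129
K = 109.6 mL/min


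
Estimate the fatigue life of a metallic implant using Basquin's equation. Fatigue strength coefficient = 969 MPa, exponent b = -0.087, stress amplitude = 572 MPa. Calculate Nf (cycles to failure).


sigma_a = sigma_f' * (2Nf)^b
2Nf = (sigma_a/sigma_f')^(1/b)
2Nf = (572/969)^(1/-0.087)
2Nf = 427.91098
Nf = 214


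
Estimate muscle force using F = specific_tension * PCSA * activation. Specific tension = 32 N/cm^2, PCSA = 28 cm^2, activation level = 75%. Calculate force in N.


F = sigma * PCSA * activation
F = 32 * 28 * 0.75
F = 672 N


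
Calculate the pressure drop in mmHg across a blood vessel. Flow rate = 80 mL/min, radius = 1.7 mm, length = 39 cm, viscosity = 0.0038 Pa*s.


dP = 8*mu*L*Q / (pi*r^4)
Q = 80 mL/min = 1.33333e-06 m^3/s
dP = 602.463 Pa = 602.463 / 133.322 mmHg = 4.519 mmHg


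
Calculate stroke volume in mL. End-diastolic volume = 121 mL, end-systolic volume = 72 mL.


SV = EDV - ESV
SV = 121 - 72
SV = 49 mL


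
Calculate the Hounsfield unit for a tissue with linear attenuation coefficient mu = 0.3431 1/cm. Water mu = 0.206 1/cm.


HU = ((mu_tissue - mu_water) / mu_water) * 1000
HU = ((0.3431 - 0.206) / 0.206) * 1000
HU = 665.5


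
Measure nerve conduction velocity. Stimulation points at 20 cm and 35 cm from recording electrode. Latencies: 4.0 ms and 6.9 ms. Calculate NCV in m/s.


Distance = (35 - 20) / 100 = 0.15 m
dt = (6.9 - 4.0) / 1000 = 0.0029 s
NCV = dist / dt = 51.72 m/s


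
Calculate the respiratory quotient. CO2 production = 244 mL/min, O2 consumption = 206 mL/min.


RQ = VCO2 / VO2
RQ = 244 / 206
RQ = 1.184


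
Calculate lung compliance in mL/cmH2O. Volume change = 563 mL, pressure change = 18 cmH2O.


C = dV / dP
C = 563 / 18
C = 31.28 mL/cmH2O


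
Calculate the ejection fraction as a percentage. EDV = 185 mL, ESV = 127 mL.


SV = EDV - ESV = 185 - 127 = 58 mL
EF = SV/EDV * 100 = 58/185 * 100
EF = 31.35%


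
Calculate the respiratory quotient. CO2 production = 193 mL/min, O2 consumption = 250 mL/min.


RQ = VCO2 / VO2
RQ = 193 / 250
RQ = 0.772


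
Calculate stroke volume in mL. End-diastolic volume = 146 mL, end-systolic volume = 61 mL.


SV = EDV - ESV
SV = 146 - 61
SV = 85 mL


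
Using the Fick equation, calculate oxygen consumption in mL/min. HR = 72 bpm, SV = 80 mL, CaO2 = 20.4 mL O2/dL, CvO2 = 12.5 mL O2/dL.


CO = HR*SV = 72*80/1000 = 5.76 L/min
a-v O2 diff = 20.4 - 12.5 = 7.9 mL/dL
VO2 = CO * (CaO2-CvO2) * 10 dL/L
VO2 = 5.76 * 7.9 * 10
VO2 = 455 mL/min


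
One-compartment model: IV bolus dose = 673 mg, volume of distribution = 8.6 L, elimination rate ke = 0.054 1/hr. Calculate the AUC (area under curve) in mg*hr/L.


C0 = Dose/Vd = 673/8.6 = 78.2558 mg/L
AUC = C0/ke = 78.2558/0.054
AUC = 1449 mg*hr/L


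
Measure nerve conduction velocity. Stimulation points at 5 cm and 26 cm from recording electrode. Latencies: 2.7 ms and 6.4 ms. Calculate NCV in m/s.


Distance = (26 - 5) / 100 = 0.21 m
dt = (6.4 - 2.7) / 1000 = 0.0037 s
NCV = dist / dt = 56.76 m/s


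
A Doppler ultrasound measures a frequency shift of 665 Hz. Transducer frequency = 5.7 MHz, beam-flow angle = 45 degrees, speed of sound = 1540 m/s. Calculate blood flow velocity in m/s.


v = fd * c / (2 * f0 * cos(theta))
v = 665 * 1540 / (2 * 5.7000e+06 * cos(45))
v = 0.127 m/s
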